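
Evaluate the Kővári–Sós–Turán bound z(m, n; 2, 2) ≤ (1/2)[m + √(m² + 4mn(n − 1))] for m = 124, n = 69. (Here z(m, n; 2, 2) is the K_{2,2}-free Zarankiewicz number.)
z(124, 69; 2, 2) ≤ (1/2)[124 + √(124² + 4·124·69·68)] = (1/2)[124 + √2342608] = 827.279

Kővári–Sós–Turán: let r_1, ..., r_124 be the row sums and z = Σ r_i the total number of 1s. Each pair of columns can share at most one row with both entries 1 (else a 2×2 all-ones block appears), so Σ_i C(r_i, 2) ≤ C(69, 2) = 2346. By convexity Σ_i C(r_i, 2) ≥ 124·C(z/124, 2) = z(z − 124)/(2·124), giving z² − 124z − 124·69·68 ≤ 0 and hence z ≤ (1/2)[124 + √(15376 + 4·581808)] = (1/2)[124 + √2342608] ≈ (1/2)(124 + 1530.5581) = 827.279.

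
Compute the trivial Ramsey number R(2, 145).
R(2, 145) = 145

R(2, k) = k for all k ≥ 2: in a 2-colouring of K_k, either some edge is red (a red K_2) or all edges are blue (a blue K_k). And K_{144} coloured all-blue has no blue K_145, so R(2, 145) > 144. Hence R(2, 145) = 145.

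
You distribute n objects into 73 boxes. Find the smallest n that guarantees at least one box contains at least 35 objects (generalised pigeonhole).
n = (35 − 1)·73 + 1 = 2483

By the generalised pigeonhole principle, to guarantee some box contains ≥ r objects we need more than (r − 1) · k objects total. Threshold: n = (r − 1) · k + 1. With r = 35 and k = 73: n = 34 · 73 + 1 = 2482 + 1 = 2483. For n = 2482 = 34 · 73, we can put exactly 34 objects in every box, avoiding 35 in any single one — so 2483 is tight.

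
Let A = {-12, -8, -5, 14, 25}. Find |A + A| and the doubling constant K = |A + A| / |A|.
K = |A + A| / |A| = 15/5 = 3

Enumerate A + A = {a + b : a, b ∈ A}. With |A| = 5, there are |A|^2 = 25 ordered sum pairs; collecting distinct values, A + A = {-24, -20, -17, -16, -13, -10, 2, 6, 9, 13, 17, 20, 28, 39, 50}, so |A + A| = 15. Thus K = 15/5 = 3. For comparison, the minimum possible |A + A| over all 5-element sets is 2·5 − 1 = 9 (so min K = 9/5), attained only by arithmetic progressions.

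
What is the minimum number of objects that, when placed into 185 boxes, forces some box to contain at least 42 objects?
n = (42 − 1)·185 + 1 = 7586

By the generalised pigeonhole principle, to guarantee some box contains ≥ r objects we need more than (r − 1) · k objects total. Threshold: n = (r − 1) · k + 1. With r = 42 and k = 185: n = 41 · 185 + 1 = 7585 + 1 = 7586. For n = 7585 = 41 · 185, we can put exactly 41 objects in every box, avoiding 42 in any single one — so 7586 is tight.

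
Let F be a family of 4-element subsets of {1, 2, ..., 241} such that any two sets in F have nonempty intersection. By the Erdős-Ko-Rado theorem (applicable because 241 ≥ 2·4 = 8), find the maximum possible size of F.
max |F| = C(240, 3) = 2275280

The Erdős-Ko-Rado theorem states: for n ≥ 2k, an intersecting family of k-subsets of an n-element set has size at most C(n − 1, k − 1), with equality for 'star' families {A ⊆ [n] : |A| = k, i ∈ A} (fix an element i). For n = 241, k = 4: C(240, 3) = 2275280.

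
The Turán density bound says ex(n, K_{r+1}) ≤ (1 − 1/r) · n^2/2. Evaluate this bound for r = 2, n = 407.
Turán density bound = (1/2) · 407^2/2 = 165649/4 ≈ 41412.25

Turán's theorem: ex(n, K_{r+1}) is achieved by the complete r-partite Turán graph T(n, r) with parts as balanced as possible, and is at most (1 − 1/r) · n^2/2. For r = 2, n = 407: the density bound is (1/2) · 165649/2 = 165649/4 ≈ 41412.25. The integer-valued extremum is e(T(407, 2)) = 41412, which is strictly less than the density bound 165649/4 since 2 ∤ 407 (the parts of T(407, 2) cannot all be equal).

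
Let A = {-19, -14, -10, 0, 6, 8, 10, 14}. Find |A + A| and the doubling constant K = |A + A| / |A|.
K = |A + A| / |A| = 30/8 = 15/4

Enumerate A + A = {a + b : a, b ∈ A}. With |A| = 8, there are |A|^2 = 64 ordered sum pairs; collecting distinct values, A + A = {-38, -33, -29, -28, -24, -20, -19, -14, -13, -11, -10, -9, -8, -6, -5, -4, -2, 0, 4, 6, 8, 10, 12, 14, 16, 18, 20, 22, 24, 28}, so |A + A| = 30. Thus K = 30/8 = 15/4. For comparison, the minimum possible |A + A| over all 8-element sets is 2·8 − 1 = 15 (so min K = 15/8), attained only by arithmetic progressions.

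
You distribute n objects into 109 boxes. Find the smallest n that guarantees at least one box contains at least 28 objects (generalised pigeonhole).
n = (28 − 1)·109 + 1 = 2944

By the generalised pigeonhole principle, to guarantee some box contains ≥ r objects we need more than (r − 1) · k objects total. Threshold: n = (r − 1) · k + 1. With r = 28 and k = 109: n = 27 · 109 + 1 = 2943 + 1 = 2944. For n = 2943 = 27 · 109, we can put exactly 27 objects in every box, avoiding 28 in any single one — so 2944 is tight.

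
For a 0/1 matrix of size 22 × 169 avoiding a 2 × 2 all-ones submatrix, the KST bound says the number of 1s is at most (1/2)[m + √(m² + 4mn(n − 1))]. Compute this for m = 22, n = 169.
z(22, 169; 2, 2) ≤ (1/2)[22 + √(22² + 4·22·169·168)] = (1/2)[22 + √2498980] = 801.4081

Kővári–Sós–Turán: let r_1, ..., r_22 be the row sums and z = Σ r_i the total number of 1s. Each pair of columns can share at most one row with both entries 1 (else a 2×2 all-ones block appears), so Σ_i C(r_i, 2) ≤ C(169, 2) = 14196. By convexity Σ_i C(r_i, 2) ≥ 22·C(z/22, 2) = z(z − 22)/(2·22), giving z² − 22z − 22·169·168 ≤ 0 and hence z ≤ (1/2)[22 + √(484 + 4·624624)] = (1/2)[22 + √2498980] ≈ (1/2)(22 + 1580.8162) = 801.4081.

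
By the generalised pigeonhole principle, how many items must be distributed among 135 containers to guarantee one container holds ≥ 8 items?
n = (8 − 1)·135 + 1 = 946

By the generalised pigeonhole principle, to guarantee some box contains ≥ r objects we need more than (r − 1) · k objects total. Threshold: n = (r − 1) · k + 1. With r = 8 and k = 135: n = 7 · 135 + 1 = 945 + 1 = 946. For n = 945 = 7 · 135, we can put exactly 7 objects in every box, avoiding 8 in any single one — so 946 is tight.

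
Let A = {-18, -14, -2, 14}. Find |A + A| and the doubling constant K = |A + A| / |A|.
K = |A + A| / |A| = 9/4

Enumerate A + A = {a + b : a, b ∈ A}. With |A| = 4, there are |A|^2 = 16 ordered sum pairs; collecting distinct values, A + A = {-36, -32, -28, -20, -16, -4, 0, 12, 28}, so |A + A| = 9. Thus K = 9/4. For comparison, the minimum possible |A + A| over all 4-element sets is 2·4 − 1 = 7 (so min K = 7/4), attained only by arithmetic progressions.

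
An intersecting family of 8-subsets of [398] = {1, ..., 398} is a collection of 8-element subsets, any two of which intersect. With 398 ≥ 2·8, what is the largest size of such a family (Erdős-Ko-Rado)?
max |F| = C(397, 7) = 292417829024244

The Erdős-Ko-Rado theorem states: for n ≥ 2k, an intersecting family of k-subsets of an n-element set has size at most C(n − 1, k − 1), with equality for 'star' families {A ⊆ [n] : |A| = k, i ∈ A} (fix an element i). For n = 398, k = 8: C(397, 7) = 292417829024244.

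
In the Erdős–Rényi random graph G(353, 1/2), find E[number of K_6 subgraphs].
E[# K_6] = C(353, 6) · (1/2)^C(6, 2) = 2574925713360 / 2^15 = 160932857085/2048 ≈ 78580496.623535

For each 6-subset S of vertices (there are C(353, 6) = 2574925713360 such S), let X_S = 1 if S induces a K_6 (all C(6, 2) = 15 edges present). Then P(X_S = 1) = (1/2)^15 = 1/32768. By linearity of expectation, E[# K_6] = C(353, 6) · (1/2)^15 = 2574925713360 / 32768 = 160932857085/2048 ≈ 78580496.623535.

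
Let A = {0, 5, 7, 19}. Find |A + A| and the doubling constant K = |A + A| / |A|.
K = |A + A| / |A| = 10/4 = 5/2

Enumerate A + A = {a + b : a, b ∈ A}. With |A| = 4, there are |A|^2 = 16 ordered sum pairs; collecting distinct values, A + A = {0, 5, 7, 10, 12, 14, 19, 24, 26, 38}, so |A + A| = 10. Thus K = 10/4 = 5/2. For comparison, the minimum possible |A + A| over all 4-element sets is 2·4 − 1 = 7 (so min K = 7/4), attained only by arithmetic progressions.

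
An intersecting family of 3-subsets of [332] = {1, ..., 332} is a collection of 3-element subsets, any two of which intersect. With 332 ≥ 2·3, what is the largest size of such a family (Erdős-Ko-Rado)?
max |F| = C(331, 2) = 54615

Erdős-Ko-Rado (1961): when n ≥ 2k, max |F| = C(n−1, k−1). The bound is attained by the star {A : i ∈ A} for any fixed i ∈ [n]. Here C(332−1, 3−1) = C(331, 2) = 54615.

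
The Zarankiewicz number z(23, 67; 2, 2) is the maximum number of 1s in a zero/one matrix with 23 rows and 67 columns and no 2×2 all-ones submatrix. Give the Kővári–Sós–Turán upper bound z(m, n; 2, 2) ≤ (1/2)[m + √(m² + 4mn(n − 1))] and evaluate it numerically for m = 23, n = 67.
z(23, 67; 2, 2) ≤ (1/2)[23 + √(23² + 4·23·67·66)] = (1/2)[23 + √407353] = 330.6211

Kővári–Sós–Turán: let r_1, ..., r_23 be the row sums and z = Σ r_i the total number of 1s. Each pair of columns can share at most one row with both entries 1 (else a 2×2 all-ones block appears), so Σ_i C(r_i, 2) ≤ C(67, 2) = 2211. By convexity Σ_i C(r_i, 2) ≥ 23·C(z/23, 2) = z(z − 23)/(2·23), giving z² − 23z − 23·67·66 ≤ 0 and hence z ≤ (1/2)[23 + √(529 + 4·101706)] = (1/2)[23 + √407353] ≈ (1/2)(23 + 638.2421) = 330.6211.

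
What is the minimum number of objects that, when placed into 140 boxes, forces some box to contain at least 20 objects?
n = (20 − 1)·140 + 1 = 2661

By the generalised pigeonhole principle, to guarantee some box contains ≥ r objects we need more than (r − 1) · k objects total. Threshold: n = (r − 1) · k + 1. With r = 20 and k = 140: n = 19 · 140 + 1 = 2660 + 1 = 2661. For n = 2660 = 19 · 140, we can put exactly 19 objects in every box, avoiding 20 in any single one — so 2661 is tight.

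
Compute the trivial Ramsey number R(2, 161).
R(2, 161) = 161

R(2, k) = k for all k ≥ 2: in a 2-colouring of K_k, either some edge is red (a red K_2) or all edges are blue (a blue K_k). And K_{160} coloured all-blue has no blue K_161, so R(2, 161) > 160. Hence R(2, 161) = 161.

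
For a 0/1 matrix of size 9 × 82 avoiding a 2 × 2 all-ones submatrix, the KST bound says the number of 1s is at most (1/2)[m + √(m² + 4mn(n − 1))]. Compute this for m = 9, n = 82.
z(9, 82; 2, 2) ≤ (1/2)[9 + √(9² + 4·9·82·81)] = (1/2)[9 + √239193] = 249.0368

Kővári–Sós–Turán: let r_1, ..., r_9 be the row sums and z = Σ r_i the total number of 1s. Each pair of columns can share at most one row with both entries 1 (else a 2×2 all-ones block appears), so Σ_i C(r_i, 2) ≤ C(82, 2) = 3321. By convexity Σ_i C(r_i, 2) ≥ 9·C(z/9, 2) = z(z − 9)/(2·9), giving z² − 9z − 9·82·81 ≤ 0 and hence z ≤ (1/2)[9 + √(81 + 4·59778)] = (1/2)[9 + √239193] ≈ (1/2)(9 + 489.0736) = 249.0368.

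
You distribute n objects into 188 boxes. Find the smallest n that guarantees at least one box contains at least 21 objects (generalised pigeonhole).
n = (21 − 1)·188 + 1 = 3761

By the generalised pigeonhole principle, to guarantee some box contains ≥ r objects we need more than (r − 1) · k objects total. Threshold: n = (r − 1) · k + 1. With r = 21 and k = 188: n = 20 · 188 + 1 = 3760 + 1 = 3761. For n = 3760 = 20 · 188, we can put exactly 20 objects in every box, avoiding 21 in any single one — so 3761 is tight.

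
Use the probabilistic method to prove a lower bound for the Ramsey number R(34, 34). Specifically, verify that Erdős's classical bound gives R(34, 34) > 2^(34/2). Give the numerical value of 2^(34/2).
2^(34/2) = 131072; so R(34, 34) > 131072

Colour each edge of K_n uniformly at random with red/blue. The expected number of monochromatic K_34 is C(n, 34) · 2 · 2^(−C(34,2)). If C(n, 34) · 2^(1 − C(34,2)) < 1, then with positive probability no monochromatic K_34 exists, so R(34, 34) > n. The standard estimate C(n, 34) ≤ n^34/34! shows this inequality holds whenever n ≤ 2^(34/2) (since 34! · 2^(C(34,2) − 1) > 2^(34^2/2) ≥ n^34). Hence R(34, 34) > 2^(34/2) = 131072.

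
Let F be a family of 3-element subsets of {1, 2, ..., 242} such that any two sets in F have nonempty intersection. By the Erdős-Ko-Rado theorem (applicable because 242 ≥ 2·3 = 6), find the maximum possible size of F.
max |F| = C(241, 2) = 28920

Erdős-Ko-Rado (1961): when n ≥ 2k, max |F| = C(n−1, k−1). The bound is attained by the star {A : i ∈ A} for any fixed i ∈ [n]. Here C(242−1, 3−1) = C(241, 2) = 28920.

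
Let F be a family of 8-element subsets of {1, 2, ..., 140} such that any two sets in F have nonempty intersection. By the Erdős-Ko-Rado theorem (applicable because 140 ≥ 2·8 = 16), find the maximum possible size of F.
max |F| = C(139, 7) = 170613359082

The Erdős-Ko-Rado theorem states: for n ≥ 2k, an intersecting family of k-subsets of an n-element set has size at most C(n − 1, k − 1), with equality for 'star' families {A ⊆ [n] : |A| = k, i ∈ A} (fix an element i). For n = 140, k = 8: C(139, 7) = 170613359082.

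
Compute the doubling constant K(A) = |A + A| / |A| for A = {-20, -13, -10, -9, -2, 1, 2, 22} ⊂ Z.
K = |A + A| / |A| = 29/8

Enumerate A + A = {a + b : a, b ∈ A}. With |A| = 8, there are |A|^2 = 64 ordered sum pairs; collecting distinct values, A + A = {-40, -33, -30, -29, -26, -23, -22, -20, -19, -18, -15, -12, -11, -9, -8, -7, -4, -1, 0, 2, 3, 4, 9, 12, 13, 20, 23, 24, 44}, so |A + A| = 29. Thus K = 29/8. For comparison, the minimum possible |A + A| over all 8-element sets is 2·8 − 1 = 15 (so min K = 15/8), attained only by arithmetic progressions.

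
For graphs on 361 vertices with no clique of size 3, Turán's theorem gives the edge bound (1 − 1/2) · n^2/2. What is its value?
Turán density bound = (1/2) · 361^2/2 = 130321/4 ≈ 32580.25

Turán's theorem: ex(n, K_{r+1}) is achieved by the complete r-partite Turán graph T(n, r) with parts as balanced as possible, and is at most (1 − 1/r) · n^2/2. For r = 2, n = 361: the density bound is (1/2) · 130321/2 = 130321/4 ≈ 32580.25. The integer-valued extremum is e(T(361, 2)) = 32580, which is strictly less than the density bound 130321/4 since 2 ∤ 361 (the parts of T(361, 2) cannot all be equal).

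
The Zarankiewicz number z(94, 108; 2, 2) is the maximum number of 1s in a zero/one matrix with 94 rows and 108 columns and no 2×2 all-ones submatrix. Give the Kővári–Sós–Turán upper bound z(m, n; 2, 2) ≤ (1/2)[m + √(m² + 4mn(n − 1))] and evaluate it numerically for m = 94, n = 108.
z(94, 108; 2, 2) ≤ (1/2)[94 + √(94² + 4·94·108·107)] = (1/2)[94 + √4353892] = 1090.2991

Kővári–Sós–Turán: let r_1, ..., r_94 be the row sums and z = Σ r_i the total number of 1s. Each pair of columns can share at most one row with both entries 1 (else a 2×2 all-ones block appears), so Σ_i C(r_i, 2) ≤ C(108, 2) = 5778. By convexity Σ_i C(r_i, 2) ≥ 94·C(z/94, 2) = z(z − 94)/(2·94), giving z² − 94z − 94·108·107 ≤ 0 and hence z ≤ (1/2)[94 + √(8836 + 4·1086264)] = (1/2)[94 + √4353892] ≈ (1/2)(94 + 2086.5982) = 1090.2991.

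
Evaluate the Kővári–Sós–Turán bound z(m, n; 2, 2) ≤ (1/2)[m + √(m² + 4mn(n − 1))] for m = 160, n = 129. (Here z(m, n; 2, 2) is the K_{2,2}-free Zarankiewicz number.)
z(160, 129; 2, 2) ≤ (1/2)[160 + √(160² + 4·160·129·128)] = (1/2)[160 + √10593280] = 1707.366

Kővári–Sós–Turán: let r_1, ..., r_160 be the row sums and z = Σ r_i the total number of 1s. Each pair of columns can share at most one row with both entries 1 (else a 2×2 all-ones block appears), so Σ_i C(r_i, 2) ≤ C(129, 2) = 8256. By convexity Σ_i C(r_i, 2) ≥ 160·C(z/160, 2) = z(z − 160)/(2·160), giving z² − 160z − 160·129·128 ≤ 0 and hence z ≤ (1/2)[160 + √(25600 + 4·2641920)] = (1/2)[160 + √10593280] ≈ (1/2)(160 + 3254.7319) = 1707.366.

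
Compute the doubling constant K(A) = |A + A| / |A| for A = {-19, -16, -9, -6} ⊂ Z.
K = |A + A| / |A| = 9/4

Enumerate A + A = {a + b : a, b ∈ A}. With |A| = 4, there are |A|^2 = 16 ordered sum pairs; collecting distinct values, A + A = {-38, -35, -32, -28, -25, -22, -18, -15, -12}, so |A + A| = 9. Thus K = 9/4. For comparison, the minimum possible |A + A| over all 4-element sets is 2·4 − 1 = 7 (so min K = 7/4), attained only by arithmetic progressions.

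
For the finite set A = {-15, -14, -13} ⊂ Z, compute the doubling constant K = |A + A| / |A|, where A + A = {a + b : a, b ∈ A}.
K = |A + A| / |A| = 5/3

Enumerate A + A = {a + b : a, b ∈ A}. With |A| = 3, there are |A|^2 = 9 ordered sum pairs; collecting distinct values, A + A = {-30, -29, -28, -27, -26}, so |A + A| = 5. Thus K = 5/3. Here |A + A| = 2|A| − 1 = 5, the minimum possible — so K = 5/3 is minimal, which holds iff A is an arithmetic progression.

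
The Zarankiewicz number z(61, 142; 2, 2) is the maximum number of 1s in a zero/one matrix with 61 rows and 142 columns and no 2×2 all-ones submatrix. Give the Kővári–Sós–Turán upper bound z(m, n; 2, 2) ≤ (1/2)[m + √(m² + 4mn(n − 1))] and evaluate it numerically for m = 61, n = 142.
z(61, 142; 2, 2) ≤ (1/2)[61 + √(61² + 4·61·142·141)] = (1/2)[61 + √4889089] = 1136.0642

Kővári–Sós–Turán: let r_1, ..., r_61 be the row sums and z = Σ r_i the total number of 1s. Each pair of columns can share at most one row with both entries 1 (else a 2×2 all-ones block appears), so Σ_i C(r_i, 2) ≤ C(142, 2) = 10011. By convexity Σ_i C(r_i, 2) ≥ 61·C(z/61, 2) = z(z − 61)/(2·61), giving z² − 61z − 61·142·141 ≤ 0 and hence z ≤ (1/2)[61 + √(3721 + 4·1221342)] = (1/2)[61 + √4889089] ≈ (1/2)(61 + 2211.1284) = 1136.0642.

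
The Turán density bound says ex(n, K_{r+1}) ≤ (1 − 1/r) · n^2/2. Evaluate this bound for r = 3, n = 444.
Turán density bound = (2/3) · 444^2/2 = 65712

Turán's theorem: ex(n, K_{r+1}) is achieved by the complete r-partite Turán graph T(n, r) with parts as balanced as possible, and is at most (1 − 1/r) · n^2/2. For r = 3, n = 444: the density bound is (2/3) · 197136/2 = 65712. Since 3 ∣ 444, the Turán graph T(444, 3) has parts of equal size 148, and its edge count e(T(444, 3)) = 65712 attains the density bound exactly.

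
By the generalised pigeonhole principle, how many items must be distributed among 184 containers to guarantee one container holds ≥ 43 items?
n = (43 − 1)·184 + 1 = 7729

By the generalised pigeonhole principle, to guarantee some box contains ≥ r objects we need more than (r − 1) · k objects total. Threshold: n = (r − 1) · k + 1. With r = 43 and k = 184: n = 42 · 184 + 1 = 7728 + 1 = 7729. For n = 7728 = 42 · 184, we can put exactly 42 objects in every box, avoiding 43 in any single one — so 7729 is tight.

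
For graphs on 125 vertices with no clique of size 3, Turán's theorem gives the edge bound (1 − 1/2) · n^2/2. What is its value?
Turán density bound = (1/2) · 125^2/2 = 15625/4 ≈ 3906.25

Turán's theorem: ex(n, K_{r+1}) is achieved by the complete r-partite Turán graph T(n, r) with parts as balanced as possible, and is at most (1 − 1/r) · n^2/2. For r = 2, n = 125: the density bound is (1/2) · 15625/2 = 15625/4 ≈ 3906.25. The integer-valued extremum is e(T(125, 2)) = 3906, which is strictly less than the density bound 15625/4 since 2 ∤ 125 (the parts of T(125, 2) cannot all be equal).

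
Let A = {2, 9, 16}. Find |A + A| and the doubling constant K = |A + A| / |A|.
K = |A + A| / |A| = 5/3

Enumerate A + A = {a + b : a, b ∈ A}. With |A| = 3, there are |A|^2 = 9 ordered sum pairs; collecting distinct values, A + A = {4, 11, 18, 25, 32}, so |A + A| = 5. Thus K = 5/3. Here |A + A| = 2|A| − 1 = 5, the minimum possible — so K = 5/3 is minimal, which holds iff A is an arithmetic progression.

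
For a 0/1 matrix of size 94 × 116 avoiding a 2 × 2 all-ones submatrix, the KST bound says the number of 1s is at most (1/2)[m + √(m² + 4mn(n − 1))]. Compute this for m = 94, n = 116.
z(94, 116; 2, 2) ≤ (1/2)[94 + √(94² + 4·94·116·115)] = (1/2)[94 + √5024676] = 1167.7895

Kővári–Sós–Turán: let r_1, ..., r_94 be the row sums and z = Σ r_i the total number of 1s. Each pair of columns can share at most one row with both entries 1 (else a 2×2 all-ones block appears), so Σ_i C(r_i, 2) ≤ C(116, 2) = 6670. By convexity Σ_i C(r_i, 2) ≥ 94·C(z/94, 2) = z(z − 94)/(2·94), giving z² − 94z − 94·116·115 ≤ 0 and hence z ≤ (1/2)[94 + √(8836 + 4·1253960)] = (1/2)[94 + √5024676] ≈ (1/2)(94 + 2241.5789) = 1167.7895.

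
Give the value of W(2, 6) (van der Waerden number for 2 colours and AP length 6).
W(2, 6) = 1132

W(2, 6) = 1132. The lower bound W(2, 6) > 1131 comes from an explicit good 2-colouring of [1, 1131]; the upper bound W(2, 6) ≤ 1132 was verified by exhaustive search over 2-colourings of [1, 1132].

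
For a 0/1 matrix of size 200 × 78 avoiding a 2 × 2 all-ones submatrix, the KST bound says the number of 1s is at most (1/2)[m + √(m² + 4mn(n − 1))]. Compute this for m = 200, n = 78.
z(200, 78; 2, 2) ≤ (1/2)[200 + √(200² + 4·200·78·77)] = (1/2)[200 + √4844800] = 1200.5453

Kővári–Sós–Turán: let r_1, ..., r_200 be the row sums and z = Σ r_i the total number of 1s. Each pair of columns can share at most one row with both entries 1 (else a 2×2 all-ones block appears), so Σ_i C(r_i, 2) ≤ C(78, 2) = 3003. By convexity Σ_i C(r_i, 2) ≥ 200·C(z/200, 2) = z(z − 200)/(2·200), giving z² − 200z − 200·78·77 ≤ 0 and hence z ≤ (1/2)[200 + √(40000 + 4·1201200)] = (1/2)[200 + √4844800] ≈ (1/2)(200 + 2201.0906) = 1200.5453.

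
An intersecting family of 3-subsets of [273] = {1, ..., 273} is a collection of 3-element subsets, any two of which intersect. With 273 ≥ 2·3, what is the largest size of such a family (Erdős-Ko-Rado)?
max |F| = C(272, 2) = 36856

Erdős-Ko-Rado (1961): when n ≥ 2k, max |F| = C(n−1, k−1). The bound is attained by the star {A : i ∈ A} for any fixed i ∈ [n]. Here C(273−1, 3−1) = C(272, 2) = 36856.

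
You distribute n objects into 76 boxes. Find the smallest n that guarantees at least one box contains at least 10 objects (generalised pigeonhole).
n = (10 − 1)·76 + 1 = 685

By the generalised pigeonhole principle, to guarantee some box contains ≥ r objects we need more than (r − 1) · k objects total. Threshold: n = (r − 1) · k + 1. With r = 10 and k = 76: n = 9 · 76 + 1 = 684 + 1 = 685. For n = 684 = 9 · 76, we can put exactly 9 objects in every box, avoiding 10 in any single one — so 685 is tight.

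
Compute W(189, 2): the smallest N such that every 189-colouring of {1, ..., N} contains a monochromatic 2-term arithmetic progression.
W(189, 2) = 189 + 1 = 190

A 2-term AP is any pair of integers, so a monochromatic 2-AP exists iff some colour is used at least twice. With 189 colours, the colouring i ↦ i on {1, ..., 189} uses each colour once, avoiding any monochromatic pair, so W(189, 2) > 189. For {1, ..., 190}, pigeonhole forces two integers of the same colour, which form a monochromatic 2-AP. Hence W(189, 2) = 190.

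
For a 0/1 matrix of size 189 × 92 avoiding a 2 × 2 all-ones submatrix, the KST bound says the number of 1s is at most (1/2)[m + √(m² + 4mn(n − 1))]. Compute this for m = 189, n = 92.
z(189, 92; 2, 2) ≤ (1/2)[189 + √(189² + 4·189·92·91)] = (1/2)[189 + √6364953] = 1355.9429

Kővári–Sós–Turán: let r_1, ..., r_189 be the row sums and z = Σ r_i the total number of 1s. Each pair of columns can share at most one row with both entries 1 (else a 2×2 all-ones block appears), so Σ_i C(r_i, 2) ≤ C(92, 2) = 4186. By convexity Σ_i C(r_i, 2) ≥ 189·C(z/189, 2) = z(z − 189)/(2·189), giving z² − 189z − 189·92·91 ≤ 0 and hence z ≤ (1/2)[189 + √(35721 + 4·1582308)] = (1/2)[189 + √6364953] ≈ (1/2)(189 + 2522.8858) = 1355.9429.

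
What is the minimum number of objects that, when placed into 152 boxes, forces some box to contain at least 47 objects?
n = (47 − 1)·152 + 1 = 6993

By the generalised pigeonhole principle, to guarantee some box contains ≥ r objects we need more than (r − 1) · k objects total. Threshold: n = (r − 1) · k + 1. With r = 47 and k = 152: n = 46 · 152 + 1 = 6992 + 1 = 6993. For n = 6992 = 46 · 152, we can put exactly 46 objects in every box, avoiding 47 in any single one — so 6993 is tight.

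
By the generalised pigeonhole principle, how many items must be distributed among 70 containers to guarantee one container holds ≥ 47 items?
n = (47 − 1)·70 + 1 = 3221

By the generalised pigeonhole principle, to guarantee some box contains ≥ r objects we need more than (r − 1) · k objects total. Threshold: n = (r − 1) · k + 1. With r = 47 and k = 70: n = 46 · 70 + 1 = 3220 + 1 = 3221. For n = 3220 = 46 · 70, we can put exactly 46 objects in every box, avoiding 47 in any single one — so 3221 is tight.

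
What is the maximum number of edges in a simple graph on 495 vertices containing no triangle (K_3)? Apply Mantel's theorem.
ex(495, K_3) = ⌊495^2/4⌋ = 61256

Mantel (1907): a triangle-free graph on n vertices has at most ⌊n^2/4⌋ edges, with equality for the complete bipartite graph K_{⌊n/2⌋, ⌈n/2⌉}. For n = 495: ⌊495^2/4⌋ = ⌊245025/4⌋ = 61256. The extremal graph is K_{247, 248}, which has 247·248 = 61256 edges.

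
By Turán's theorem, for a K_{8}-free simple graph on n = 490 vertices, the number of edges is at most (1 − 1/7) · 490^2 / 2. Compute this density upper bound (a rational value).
Turán density bound = (6/7) · 490^2/2 = 102900

Turán's theorem: ex(n, K_{r+1}) is achieved by the complete r-partite Turán graph T(n, r) with parts as balanced as possible, and is at most (1 − 1/r) · n^2/2. For r = 7, n = 490: the density bound is (6/7) · 240100/2 = 102900. Since 7 ∣ 490, the Turán graph T(490, 7) has parts of equal size 70, and its edge count e(T(490, 7)) = 102900 attains the density bound exactly.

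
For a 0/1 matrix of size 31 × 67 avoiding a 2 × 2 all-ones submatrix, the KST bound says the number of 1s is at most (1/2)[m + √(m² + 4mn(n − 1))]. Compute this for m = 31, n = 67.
z(31, 67; 2, 2) ≤ (1/2)[31 + √(31² + 4·31·67·66)] = (1/2)[31 + √549289] = 386.0702

Kővári–Sós–Turán: let r_1, ..., r_31 be the row sums and z = Σ r_i the total number of 1s. Each pair of columns can share at most one row with both entries 1 (else a 2×2 all-ones block appears), so Σ_i C(r_i, 2) ≤ C(67, 2) = 2211. By convexity Σ_i C(r_i, 2) ≥ 31·C(z/31, 2) = z(z − 31)/(2·31), giving z² − 31z − 31·67·66 ≤ 0 and hence z ≤ (1/2)[31 + √(961 + 4·137082)] = (1/2)[31 + √549289] ≈ (1/2)(31 + 741.1403) = 386.0702.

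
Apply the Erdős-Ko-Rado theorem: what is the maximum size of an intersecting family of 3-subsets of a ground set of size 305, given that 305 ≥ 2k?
max |F| = C(304, 2) = 46056

The Erdős-Ko-Rado theorem states: for n ≥ 2k, an intersecting family of k-subsets of an n-element set has size at most C(n − 1, k − 1), with equality for 'star' families {A ⊆ [n] : |A| = k, i ∈ A} (fix an element i). For n = 305, k = 3: C(304, 2) = 46056.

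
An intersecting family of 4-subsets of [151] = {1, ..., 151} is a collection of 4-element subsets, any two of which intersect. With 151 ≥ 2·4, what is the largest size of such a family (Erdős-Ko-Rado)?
max |F| = C(150, 3) = 551300

The Erdős-Ko-Rado theorem states: for n ≥ 2k, an intersecting family of k-subsets of an n-element set has size at most C(n − 1, k − 1), with equality for 'star' families {A ⊆ [n] : |A| = k, i ∈ A} (fix an element i). For n = 151, k = 4: C(150, 3) = 551300.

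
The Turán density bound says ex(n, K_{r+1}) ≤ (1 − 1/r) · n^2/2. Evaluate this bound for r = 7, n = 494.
Turán density bound = (6/7) · 494^2/2 = 732108/7 ≈ 104586.8571

Turán's theorem: ex(n, K_{r+1}) is achieved by the complete r-partite Turán graph T(n, r) with parts as balanced as possible, and is at most (1 − 1/r) · n^2/2. For r = 7, n = 494: the density bound is (6/7) · 244036/2 = 732108/7 ≈ 104586.8571. The integer-valued extremum is e(T(494, 7)) = 104586, which is strictly less than the density bound 732108/7 since 7 ∤ 494 (the parts of T(494, 7) cannot all be equal).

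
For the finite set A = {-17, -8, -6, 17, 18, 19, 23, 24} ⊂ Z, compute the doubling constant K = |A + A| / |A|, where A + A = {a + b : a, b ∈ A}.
K = |A + A| / |A| = 32/8 = 4

Enumerate A + A = {a + b : a, b ∈ A}. With |A| = 8, there are |A|^2 = 64 ordered sum pairs; collecting distinct values, A + A = {-34, -25, -23, -16, -14, -12, 0, 1, 2, 6, 7, 9, 10, 11, 12, 13, 15, 16, 17, 18, 34, 35, 36, 37, 38, 40, 41, 42, 43, 46, 47, 48}, so |A + A| = 32. Thus K = 32/8 = 4. For comparison, the minimum possible |A + A| over all 8-element sets is 2·8 − 1 = 15 (so min K = 15/8), attained only by arithmetic progressions.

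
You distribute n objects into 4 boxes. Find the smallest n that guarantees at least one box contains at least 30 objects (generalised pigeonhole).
n = (30 − 1)·4 + 1 = 117

By the generalised pigeonhole principle, to guarantee some box contains ≥ r objects we need more than (r − 1) · k objects total. Threshold: n = (r − 1) · k + 1. With r = 30 and k = 4: n = 29 · 4 + 1 = 116 + 1 = 117. For n = 116 = 29 · 4, we can put exactly 29 objects in every box, avoiding 30 in any single one — so 117 is tight.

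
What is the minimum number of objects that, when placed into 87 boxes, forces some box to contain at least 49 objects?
n = (49 − 1)·87 + 1 = 4177

By the generalised pigeonhole principle, to guarantee some box contains ≥ r objects we need more than (r − 1) · k objects total. Threshold: n = (r − 1) · k + 1. With r = 49 and k = 87: n = 48 · 87 + 1 = 4176 + 1 = 4177. For n = 4176 = 48 · 87, we can put exactly 48 objects in every box, avoiding 49 in any single one — so 4177 is tight.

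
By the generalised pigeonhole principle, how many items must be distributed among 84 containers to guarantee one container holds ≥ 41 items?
n = (41 − 1)·84 + 1 = 3361

By the generalised pigeonhole principle, to guarantee some box contains ≥ r objects we need more than (r − 1) · k objects total. Threshold: n = (r − 1) · k + 1. With r = 41 and k = 84: n = 40 · 84 + 1 = 3360 + 1 = 3361. For n = 3360 = 40 · 84, we can put exactly 40 objects in every box, avoiding 41 in any single one — so 3361 is tight.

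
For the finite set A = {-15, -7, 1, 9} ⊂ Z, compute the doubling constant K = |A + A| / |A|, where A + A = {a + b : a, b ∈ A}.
K = |A + A| / |A| = 7/4

Enumerate A + A = {a + b : a, b ∈ A}. With |A| = 4, there are |A|^2 = 16 ordered sum pairs; collecting distinct values, A + A = {-30, -22, -14, -6, 2, 10, 18}, so |A + A| = 7. Thus K = 7/4. Here |A + A| = 2|A| − 1 = 7, the minimum possible — so K = 7/4 is minimal, which holds iff A is an arithmetic progression.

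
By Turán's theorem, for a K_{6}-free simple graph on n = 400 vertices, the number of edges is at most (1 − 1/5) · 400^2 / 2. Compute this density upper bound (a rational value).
Turán density bound = (4/5) · 400^2/2 = 64000

Turán's theorem: ex(n, K_{r+1}) is achieved by the complete r-partite Turán graph T(n, r) with parts as balanced as possible, and is at most (1 − 1/r) · n^2/2. For r = 5, n = 400: the density bound is (4/5) · 160000/2 = 64000. Since 5 ∣ 400, the Turán graph T(400, 5) has parts of equal size 80, and its edge count e(T(400, 5)) = 64000 attains the density bound exactly.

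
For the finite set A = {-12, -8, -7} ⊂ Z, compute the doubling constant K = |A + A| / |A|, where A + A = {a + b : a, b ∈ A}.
K = |A + A| / |A| = 6/3 = 2

Enumerate A + A = {a + b : a, b ∈ A}. With |A| = 3, there are |A|^2 = 9 ordered sum pairs; collecting distinct values, A + A = {-24, -20, -19, -16, -15, -14}, so |A + A| = 6. Thus K = 6/3 = 2. For comparison, the minimum possible |A + A| over all 3-element sets is 2·3 − 1 = 5 (so min K = 5/3), attained only by arithmetic progressions.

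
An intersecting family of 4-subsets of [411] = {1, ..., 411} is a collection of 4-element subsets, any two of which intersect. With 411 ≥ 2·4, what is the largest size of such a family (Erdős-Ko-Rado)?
max |F| = C(410, 3) = 11402920

The Erdős-Ko-Rado theorem states: for n ≥ 2k, an intersecting family of k-subsets of an n-element set has size at most C(n − 1, k − 1), with equality for 'star' families {A ⊆ [n] : |A| = k, i ∈ A} (fix an element i). For n = 411, k = 4: C(410, 3) = 11402920.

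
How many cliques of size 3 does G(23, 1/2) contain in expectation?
E[# K_3] = C(23, 3) · (1/2)^C(3, 2) = 1771 / 2^3 = 221.375

For each 3-subset S of vertices (there are C(23, 3) = 1771 such S), let X_S = 1 if S induces a K_3 (all C(3, 2) = 3 edges present). Then P(X_S = 1) = (1/2)^3 = 1/8. By linearity of expectation, E[# K_3] = C(23, 3) · (1/2)^3 = 1771 / 8 = 221.375.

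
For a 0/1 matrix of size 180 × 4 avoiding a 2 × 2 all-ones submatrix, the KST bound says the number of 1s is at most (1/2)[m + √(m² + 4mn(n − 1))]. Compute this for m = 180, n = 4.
z(180, 4; 2, 2) ≤ (1/2)[180 + √(180² + 4·180·4·3)] = (1/2)[180 + √41040] = 191.2917

Kővári–Sós–Turán: let r_1, ..., r_180 be the row sums and z = Σ r_i the total number of 1s. Each pair of columns can share at most one row with both entries 1 (else a 2×2 all-ones block appears), so Σ_i C(r_i, 2) ≤ C(4, 2) = 6. By convexity Σ_i C(r_i, 2) ≥ 180·C(z/180, 2) = z(z − 180)/(2·180), giving z² − 180z − 180·4·3 ≤ 0 and hence z ≤ (1/2)[180 + √(32400 + 4·2160)] = (1/2)[180 + √41040] ≈ (1/2)(180 + 202.5833) = 191.2917.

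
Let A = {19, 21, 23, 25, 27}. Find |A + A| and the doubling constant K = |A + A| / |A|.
K = |A + A| / |A| = 9/5

Enumerate A + A = {a + b : a, b ∈ A}. With |A| = 5, there are |A|^2 = 25 ordered sum pairs; collecting distinct values, A + A = {38, 40, 42, 44, 46, 48, 50, 52, 54}, so |A + A| = 9. Thus K = 9/5. Here |A + A| = 2|A| − 1 = 9, the minimum possible — so K = 9/5 is minimal, which holds iff A is an arithmetic progression.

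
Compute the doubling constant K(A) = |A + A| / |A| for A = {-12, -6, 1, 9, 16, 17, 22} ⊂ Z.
K = |A + A| / |A| = 25/7

Enumerate A + A = {a + b : a, b ∈ A}. With |A| = 7, there are |A|^2 = 49 ordered sum pairs; collecting distinct values, A + A = {-24, -18, -12, -11, -5, -3, 2, 3, 4, 5, 10, 11, 16, 17, 18, 23, 25, 26, 31, 32, 33, 34, 38, 39, 44}, so |A + A| = 25. Thus K = 25/7. For comparison, the minimum possible |A + A| over all 7-element sets is 2·7 − 1 = 13 (so min K = 13/7), attained only by arithmetic progressions.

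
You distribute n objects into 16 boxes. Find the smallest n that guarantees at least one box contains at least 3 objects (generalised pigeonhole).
n = (3 − 1)·16 + 1 = 33

By the generalised pigeonhole principle, to guarantee some box contains ≥ r objects we need more than (r − 1) · k objects total. Threshold: n = (r − 1) · k + 1. With r = 3 and k = 16: n = 2 · 16 + 1 = 32 + 1 = 33. For n = 32 = 2 · 16, we can put exactly 2 objects in every box, avoiding 3 in any single one — so 33 is tight.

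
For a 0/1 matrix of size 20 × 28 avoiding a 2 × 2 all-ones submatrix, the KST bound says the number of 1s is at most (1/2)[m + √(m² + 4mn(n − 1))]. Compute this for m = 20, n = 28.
z(20, 28; 2, 2) ≤ (1/2)[20 + √(20² + 4·20·28·27)] = (1/2)[20 + √60880] = 133.3694

Kővári–Sós–Turán: let r_1, ..., r_20 be the row sums and z = Σ r_i the total number of 1s. Each pair of columns can share at most one row with both entries 1 (else a 2×2 all-ones block appears), so Σ_i C(r_i, 2) ≤ C(28, 2) = 378. By convexity Σ_i C(r_i, 2) ≥ 20·C(z/20, 2) = z(z − 20)/(2·20), giving z² − 20z − 20·28·27 ≤ 0 and hence z ≤ (1/2)[20 + √(400 + 4·15120)] = (1/2)[20 + √60880] ≈ (1/2)(20 + 246.7387) = 133.3694.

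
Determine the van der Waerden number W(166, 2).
W(166, 2) = 166 + 1 = 167

A 2-term AP is any pair of integers, so a monochromatic 2-AP exists iff some colour is used at least twice. With 166 colours, the colouring i ↦ i on {1, ..., 166} uses each colour once, avoiding any monochromatic pair, so W(166, 2) > 166. For {1, ..., 167}, pigeonhole forces two integers of the same colour, which form a monochromatic 2-AP. Hence W(166, 2) = 167.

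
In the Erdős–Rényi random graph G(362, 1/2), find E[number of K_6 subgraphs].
E[# K_6] = C(362, 6) · (1/2)^C(6, 2) = 2997998892714 / 2^15 = 1498999446357/16384 ≈ 91491665.427063

For each 6-subset S of vertices (there are C(362, 6) = 2997998892714 such S), let X_S = 1 if S induces a K_6 (all C(6, 2) = 15 edges present). Then P(X_S = 1) = (1/2)^15 = 1/32768. By linearity of expectation, E[# K_6] = C(362, 6) · (1/2)^15 = 2997998892714 / 32768 = 1498999446357/16384 ≈ 91491665.427063.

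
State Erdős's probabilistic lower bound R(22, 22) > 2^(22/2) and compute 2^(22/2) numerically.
2^(22/2) = 2048; so R(22, 22) > 2048

Colour each edge of K_n uniformly at random with red/blue. The expected number of monochromatic K_22 is C(n, 22) · 2 · 2^(−C(22,2)). If C(n, 22) · 2^(1 − C(22,2)) < 1, then with positive probability no monochromatic K_22 exists, so R(22, 22) > n. The standard estimate C(n, 22) ≤ n^22/22! shows this inequality holds whenever n ≤ 2^(22/2) (since 22! · 2^(C(22,2) − 1) > 2^(22^2/2) ≥ n^22). Hence R(22, 22) > 2^(22/2) = 2048.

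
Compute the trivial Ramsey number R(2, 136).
R(2, 136) = 136

R(2, k) = k for all k ≥ 2: in a 2-colouring of K_k, either some edge is red (a red K_2) or all edges are blue (a blue K_k). And K_{135} coloured all-blue has no blue K_136, so R(2, 136) > 135. Hence R(2, 136) = 136.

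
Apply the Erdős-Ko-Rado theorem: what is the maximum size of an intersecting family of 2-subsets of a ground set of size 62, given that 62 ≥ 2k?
max |F| = C(61, 1) = 61

The Erdős-Ko-Rado theorem states: for n ≥ 2k, an intersecting family of k-subsets of an n-element set has size at most C(n − 1, k − 1), with equality for 'star' families {A ⊆ [n] : |A| = k, i ∈ A} (fix an element i). For n = 62, k = 2: C(61, 1) = 61.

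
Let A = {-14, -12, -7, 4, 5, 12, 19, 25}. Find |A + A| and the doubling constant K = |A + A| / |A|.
K = |A + A| / |A| = 33/8

Enumerate A + A = {a + b : a, b ∈ A}. With |A| = 8, there are |A|^2 = 64 ordered sum pairs; collecting distinct values, A + A = {-28, -26, -24, -21, -19, -14, -10, -9, -8, -7, -3, -2, 0, 5, 7, 8, 9, 10, 11, 12, 13, 16, 17, 18, 23, 24, 29, 30, 31, 37, 38, 44, 50}, so |A + A| = 33. Thus K = 33/8. For comparison, the minimum possible |A + A| over all 8-element sets is 2·8 − 1 = 15 (so min K = 15/8), attained only by arithmetic progressions.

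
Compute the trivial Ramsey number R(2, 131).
R(2, 131) = 131

R(2, k) = k for all k ≥ 2: in a 2-colouring of K_k, either some edge is red (a red K_2) or all edges are blue (a blue K_k). And K_{130} coloured all-blue has no blue K_131, so R(2, 131) > 130. Hence R(2, 131) = 131.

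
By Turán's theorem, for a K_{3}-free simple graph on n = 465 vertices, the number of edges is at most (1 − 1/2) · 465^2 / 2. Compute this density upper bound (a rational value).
Turán density bound = (1/2) · 465^2/2 = 216225/4 ≈ 54056.25

Turán's theorem: ex(n, K_{r+1}) is achieved by the complete r-partite Turán graph T(n, r) with parts as balanced as possible, and is at most (1 − 1/r) · n^2/2. For r = 2, n = 465: the density bound is (1/2) · 216225/2 = 216225/4 ≈ 54056.25. The integer-valued extremum is e(T(465, 2)) = 54056, which is strictly less than the density bound 216225/4 since 2 ∤ 465 (the parts of T(465, 2) cannot all be equal).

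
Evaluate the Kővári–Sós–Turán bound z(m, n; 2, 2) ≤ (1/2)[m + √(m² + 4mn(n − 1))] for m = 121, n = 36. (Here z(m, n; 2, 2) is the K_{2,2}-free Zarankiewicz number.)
z(121, 36; 2, 2) ≤ (1/2)[121 + √(121² + 4·121·36·35)] = (1/2)[121 + √624481] = 455.6206

Kővári–Sós–Turán: let r_1, ..., r_121 be the row sums and z = Σ r_i the total number of 1s. Each pair of columns can share at most one row with both entries 1 (else a 2×2 all-ones block appears), so Σ_i C(r_i, 2) ≤ C(36, 2) = 630. By convexity Σ_i C(r_i, 2) ≥ 121·C(z/121, 2) = z(z − 121)/(2·121), giving z² − 121z − 121·36·35 ≤ 0 and hence z ≤ (1/2)[121 + √(14641 + 4·152460)] = (1/2)[121 + √624481] ≈ (1/2)(121 + 790.2411) = 455.6206.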